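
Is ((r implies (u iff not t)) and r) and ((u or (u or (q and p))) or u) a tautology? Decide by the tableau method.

Not valid

Assume the negation and expand:
Initial set: {not (((r implies (u iff not t)) and r) and ((u or (u or (q and p))) or u))}.
not (((r implies (u iff not t)) and r) and ((u or (u or (q and p))) or u)): β-rule — branch into not ((r implies (u iff not t)) and r)  //  not ((u or (u or (q and p))) or u).
  branch 1 (add not ((r implies (u iff not t)) and r)):
    not ((r implies (u iff not t)) and r): β-rule — branch into not (r implies (u iff not t))  //  not r.
      branch 1.1 (add not (r implies (u iff not t))):
        not (r implies (u iff not t)): α-rule — add r, not (u iff not t).
        not (u iff not t): β-rule — branch into u, not not t  //  not u, not t.
          branch 1.1.1 (add u, not not t):
            ○ open, literals {r=T, t=T, u=T}.
          branch 1.1.2 (add not u, not t):
            ○ open, literals {r=T, t=F, u=F}.
      branch 1.2 (add not r):
        ○ open, literals {r=F}.
  branch 2 (add not ((u or (u or (q and p))) or u)):
    not ((u or (u or (q and p))) or u): α-rule — add not (u or (u or (q and p))), not u.
    not (u or (u or (q and p))): α-rule — add not u, not (u or (q and p)).
    not (u or (q and p)): α-rule — add not u, not (q and p).
    not (q and p): β-rule — branch into not q  //  not p.
      branch 2.1 (add not q):
        ○ open, literals {q=F, u=F}.
      branch 2.2 (add not p):
        ○ open, literals {p=F, u=F}.
0 branches closed, 5 open.
An open branch gives a countermodel: r=T, t=T, u=T (unmentioned atoms arbitrary); under it the original formula is false.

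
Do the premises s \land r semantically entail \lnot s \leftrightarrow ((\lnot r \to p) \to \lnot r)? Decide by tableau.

Initial set: {(s \land r); \lnot (\lnot s \leftrightarrow ((\lnot r \to p) \to \lnot r))}.
(s \land r): α-rule — add s, r.
\lnot (\lnot s \leftrightarrow ((\lnot r \to p) \to \lnot r)): β-rule — branch into \lnot s, \lnot ((\lnot r \to p) \to \lnot r)  //  \lnot \lnot s, ((\lnot r \to p) \to \lnot r).
  branch 1 (add \lnot s, \lnot ((\lnot r \to p) \to \lnot r)):
    × closes — contains both s and \lnot s.
  branch 2 (add \lnot \lnot s, ((\lnot r \to p) \to \lnot r)):
    ((\lnot r \to p) \to \lnot r): β-rule — branch into \lnot (\lnot r \to p)  //  \lnot r.
      branch 2.1 (add \lnot (\lnot r \to p)):
        \lnot (\lnot r \to p): α-rule — add \lnot r, \lnot p.
        × closes — contains both r and \lnot r.
      branch 2.2 (add \lnot r):
        × closes — contains both r and \lnot r.
All 3 branches close.
Every branch closed, so the premises entail the conclusion.

Yes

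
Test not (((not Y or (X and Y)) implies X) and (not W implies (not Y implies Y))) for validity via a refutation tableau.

Assume the negation and expand:
Initial set: {not not (((not Y or (X and Y)) implies X) and (not W implies (not Y implies Y)))}.
not not (((not Y or (X and Y)) implies X) and (not W implies (not Y implies Y))): α-rule — add ((not Y or (X and Y)) implies X), (not W implies (not Y implies Y)).
((not Y or (X and Y)) implies X): β-rule — branch into not (not Y or (X and Y))  //  X.
  branch 1 (add not (not Y or (X and Y))):
    not (not Y or (X and Y)): α-rule — add not not Y, not (X and Y).
    (not W implies (not Y implies Y)): β-rule — branch into not not W  //  (not Y implies Y).
      branch 1.1 (add not not W):
        not (X and Y): β-rule — branch into not X  //  not Y.
          branch 1.1.1 (add not X):
            ○ open, literals {W=T, X=F, Y=T}.
          branch 1.1.2 (add not Y):
            × closes — contains both Y and not Y.
      branch 1.2 (add (not Y implies Y)):
        not (X and Y): β-rule — branch into not X  //  not Y.
          branch 1.2.1 (add not X):
            (not Y implies Y): β-rule — branch into not not Y  //  Y.
              branch 1.2.1.1 (add not not Y):
                ○ open, literals {X=F, Y=T}.
              branch 1.2.1.2 (add Y):
                ○ open, literals {X=F, Y=T}.
          branch 1.2.2 (add not Y):
            × closes — contains both Y and not Y.
  branch 2 (add X):
    (not W implies (not Y implies Y)): β-rule — branch into not not W  //  (not Y implies Y).
      branch 2.1 (add not not W):
        ○ open, literals {W=T, X=T}.
      branch 2.2 (add (not Y implies Y)):
        (not Y implies Y): β-rule — branch into not not Y  //  Y.
          branch 2.2.1 (add not not Y):
            ○ open, literals {X=T, Y=T}.
          branch 2.2.2 (add Y):
            ○ open, literals {X=T, Y=T}.
2 branches closed, 6 open.
An open branch gives a countermodel: W=T, X=F, Y=T (unmentioned atoms arbitrary); under it the original formula is false.

Not valid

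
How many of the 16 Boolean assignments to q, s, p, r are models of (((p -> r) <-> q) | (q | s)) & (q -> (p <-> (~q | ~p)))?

Initial set: {((((p -> r) <-> q) | (q | s)) & (q -> (p <-> (~q | ~p))))}.
((((p -> r) <-> q) | (q | s)) & (q -> (p <-> (~q | ~p)))): α-rule — add (((p -> r) <-> q) | (q | s)), (q -> (p <-> (~q | ~p))).
(((p -> r) <-> q) | (q | s)): β-rule — branch into ((p -> r) <-> q)  //  (q | s).
  branch 1 (add ((p -> r) <-> q)):
    (q -> (p <-> (~q | ~p))): β-rule — branch into ~q  //  (p <-> (~q | ~p)).
      branch 1.1 (add ~q):
        ((p -> r) <-> q): β-rule — branch into (p -> r), q  //  ~(p -> r), ~q.
          branch 1.1.1 (add (p -> r), q):
            × closes — contains both q and ~q.
          branch 1.1.2 (add ~(p -> r), ~q):
            ~(p -> r): α-rule — add p, ~r.
            ○ open, literals {p=true, q=false, r=false}.
      branch 1.2 (add (p <-> (~q | ~p))):
        ((p -> r) <-> q): β-rule — branch into (p -> r), q  //  ~(p -> r), ~q.
          branch 1.2.1 (add (p -> r), q):
            (p <-> (~q | ~p)): β-rule — branch into p, (~q | ~p)  //  ~p, ~(~q | ~p).
              branch 1.2.1.1 (add p, (~q | ~p)):
                (p -> r): β-rule — branch into ~p  //  r.
                  branch 1.2.1.1.1 (add ~p):
                    × closes — contains both p and ~p.
                  branch 1.2.1.1.2 (add r):
                    (~q | ~p): β-rule — branch into ~q  //  ~p.
                      branch 1.2.1.1.2.1 (add ~q):
                        × closes — contains both q and ~q.
                      branch 1.2.1.1.2.2 (add ~p):
                        × closes — contains both p and ~p.
              branch 1.2.1.2 (add ~p, ~(~q | ~p)):
                ~(~q | ~p): α-rule — add ~~q, ~~p.
                × closes — contains both p and ~p.
          branch 1.2.2 (add ~(p -> r), ~q):
            ~(p -> r): α-rule — add p, ~r.
            (p <-> (~q | ~p)): β-rule — branch into p, (~q | ~p)  //  ~p, ~(~q | ~p).
              branch 1.2.2.1 (add p, (~q | ~p)):
                (~q | ~p): β-rule — branch into ~q  //  ~p.
                  branch 1.2.2.1.1 (add ~q):
                    ○ open, literals {p=true, q=false, r=false}.
                  branch 1.2.2.1.2 (add ~p):
                    × closes — contains both p and ~p.
              branch 1.2.2.2 (add ~p, ~(~q | ~p)):
                × closes — contains both p and ~p.
  branch 2 (add (q | s)):
    (q -> (p <-> (~q | ~p))): β-rule — branch into ~q  //  (p <-> (~q | ~p)).
      branch 2.1 (add ~q):
        (q | s): β-rule — branch into q  //  s.
          branch 2.1.1 (add q):
            × closes — contains both q and ~q.
          branch 2.1.2 (add s):
            ○ open, literals {q=false, s=true}.
      branch 2.2 (add (p <-> (~q | ~p))):
        (q | s): β-rule — branch into q  //  s.
          branch 2.2.1 (add q):
            (p <-> (~q | ~p)): β-rule — branch into p, (~q | ~p)  //  ~p, ~(~q | ~p).
              branch 2.2.1.1 (add p, (~q | ~p)):
                (~q | ~p): β-rule — branch into ~q  //  ~p.
                  branch 2.2.1.1.1 (add ~q):
                    × closes — contains both q and ~q.
                  branch 2.2.1.1.2 (add ~p):
                    × closes — contains both p and ~p.
              branch 2.2.1.2 (add ~p, ~(~q | ~p)):
                ~(~q | ~p): α-rule — add ~~q, ~~p.
                × closes — contains both p and ~p.
          branch 2.2.2 (add s):
            (p <-> (~q | ~p)): β-rule — branch into p, (~q | ~p)  //  ~p, ~(~q | ~p).
              branch 2.2.2.1 (add p, (~q | ~p)):
                (~q | ~p): β-rule — branch into ~q  //  ~p.
                  branch 2.2.2.1.1 (add ~q):
                    ○ open, literals {p=true, q=false, s=true}.
                  branch 2.2.2.1.2 (add ~p):
                    × closes — contains both p and ~p.
              branch 2.2.2.2 (add ~p, ~(~q | ~p)):
                ~(~q | ~p): α-rule — add ~~q, ~~p.
                × closes — contains both p and ~p.
13 branches closed, 4 open.
Each open branch fixes some atoms; the unmentioned ones are free. Counting distinct full assignments: branch {p=true, q=false, r=false} (s) contributes 2 new; branch {p=true, q=false, r=false} (s) contributes 0 new; branch {q=false, s=true} (p, r) contributes 3 new; branch {p=true, q=false, s=true} (r) contributes 0 new. Total: 5.

5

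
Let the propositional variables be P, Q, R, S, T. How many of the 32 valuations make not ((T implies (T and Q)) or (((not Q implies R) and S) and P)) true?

Initial set: {not ((T implies (T and Q)) or (((not Q implies R) and S) and P))}.
not ((T implies (T and Q)) or (((not Q implies R) and S) and P)): α-rule — add not (T implies (T and Q)), not (((not Q implies R) and S) and P).
not (T implies (T and Q)): α-rule — add T, not (T and Q).
not (((not Q implies R) and S) and P): β-rule — branch into not ((not Q implies R) and S)  //  not P.
  branch 1 (add not ((not Q implies R) and S)):
    not (T and Q): β-rule — branch into not T  //  not Q.
      branch 1.1 (add not T):
        × closes — contains both T and not T.
      branch 1.2 (add not Q):
        not ((not Q implies R) and S): β-rule — branch into not (not Q implies R)  //  not S.
          branch 1.2.1 (add not (not Q implies R)):
            not (not Q implies R): α-rule — add not Q, not R.
            ○ open, literals {Q=0, R=0, T=1}.
          branch 1.2.2 (add not S):
            ○ open, literals {Q=0, S=0, T=1}.
  branch 2 (add not P):
    not (T and Q): β-rule — branch into not T  //  not Q.
      branch 2.1 (add not T):
        × closes — contains both T and not T.
      branch 2.2 (add not Q):
        ○ open, literals {P=0, Q=0, T=1}.
2 branches closed, 3 open.
Each open branch fixes some atoms; the unmentioned ones are free. Counting distinct full assignments: branch {Q=0, R=0, T=1} (P, S) contributes 4 new; branch {Q=0, S=0, T=1} (P, R) contributes 2 new; branch {P=0, Q=0, T=1} (R, S) contributes 1 new. Total: 7.

7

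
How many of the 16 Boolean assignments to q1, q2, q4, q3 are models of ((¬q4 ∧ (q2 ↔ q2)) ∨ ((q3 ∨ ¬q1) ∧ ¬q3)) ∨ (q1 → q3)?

Initial set: {(((¬q4 ∧ (q2 ↔ q2)) ∨ ((q3 ∨ ¬q1) ∧ ¬q3)) ∨ (q1 → q3))}.
(((¬q4 ∧ (q2 ↔ q2)) ∨ ((q3 ∨ ¬q1) ∧ ¬q3)) ∨ (q1 → q3)): β-rule — branch into ((¬q4 ∧ (q2 ↔ q2)) ∨ ((q3 ∨ ¬q1) ∧ ¬q3))  //  (q1 → q3).
  branch 1 (add ((¬q4 ∧ (q2 ↔ q2)) ∨ ((q3 ∨ ¬q1) ∧ ¬q3))):
    ((¬q4 ∧ (q2 ↔ q2)) ∨ ((q3 ∨ ¬q1) ∧ ¬q3)): β-rule — branch into (¬q4 ∧ (q2 ↔ q2))  //  ((q3 ∨ ¬q1) ∧ ¬q3).
      branch 1.1 (add (¬q4 ∧ (q2 ↔ q2))):
        (¬q4 ∧ (q2 ↔ q2)): α-rule — add ¬q4, (q2 ↔ q2).
        (q2 ↔ q2): β-rule — branch into q2, q2  //  ¬q2, ¬q2.
          branch 1.1.1 (add q2, q2):
            ○ open, literals {q2=true, q4=false}.
          branch 1.1.2 (add ¬q2, ¬q2):
            ○ open, literals {q2=false, q4=false}.
      branch 1.2 (add ((q3 ∨ ¬q1) ∧ ¬q3)):
        ((q3 ∨ ¬q1) ∧ ¬q3): α-rule — add (q3 ∨ ¬q1), ¬q3.
        (q3 ∨ ¬q1): β-rule — branch into q3  //  ¬q1.
          branch 1.2.1 (add q3):
            × closes — contains both q3 and ¬q3.
          branch 1.2.2 (add ¬q1):
            ○ open, literals {q1=false, q3=false}.
  branch 2 (add (q1 → q3)):
    (q1 → q3): β-rule — branch into ¬q1  //  q3.
      branch 2.1 (add ¬q1):
        ○ open, literals {q1=false}.
      branch 2.2 (add q3):
        ○ open, literals {q3=true}.
1 branch closed, 5 open.
Each open branch fixes some atoms; the unmentioned ones are free. Counting distinct full assignments: branch {q2=true, q4=false} (q1, q3) contributes 4 new; branch {q2=false, q4=false} (q1, q3) contributes 4 new; branch {q1=false, q3=false} (q2, q4) contributes 2 new; branch {q1=false} (q2, q4, q3) contributes 2 new; branch {q3=true} (q1, q2, q4) contributes 2 new. Total: 14.

14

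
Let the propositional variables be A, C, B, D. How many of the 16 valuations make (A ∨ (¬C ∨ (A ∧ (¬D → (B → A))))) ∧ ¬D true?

Initial set: {((A ∨ (¬C ∨ (A ∧ (¬D → (B → A))))) ∧ ¬D)}.
((A ∨ (¬C ∨ (A ∧ (¬D → (B → A))))) ∧ ¬D): α-rule — add (A ∨ (¬C ∨ (A ∧ (¬D → (B → A))))), ¬D.
(A ∨ (¬C ∨ (A ∧ (¬D → (B → A))))): β-rule — branch into A  //  (¬C ∨ (A ∧ (¬D → (B → A)))).
  branch 1 (add A):
    ○ open, literals {A=T, D=F}.
  branch 2 (add (¬C ∨ (A ∧ (¬D → (B → A))))):
    (¬C ∨ (A ∧ (¬D → (B → A)))): β-rule — branch into ¬C  //  (A ∧ (¬D → (B → A))).
      branch 2.1 (add ¬C):
        ○ open, literals {C=F, D=F}.
      branch 2.2 (add (A ∧ (¬D → (B → A)))):
        (A ∧ (¬D → (B → A))): α-rule — add A, (¬D → (B → A)).
        (¬D → (B → A)): β-rule — branch into ¬¬D  //  (B → A).
          branch 2.2.1 (add ¬¬D):
            × closes — contains both D and ¬D.
          branch 2.2.2 (add (B → A)):
            (B → A): β-rule — branch into ¬B  //  A.
              branch 2.2.2.1 (add ¬B):
                ○ open, literals {A=T, B=F, D=F}.
              branch 2.2.2.2 (add A):
                ○ open, literals {A=T, D=F}.
1 branch closed, 4 open.
Each open branch fixes some atoms; the unmentioned ones are free. Counting distinct full assignments: branch {A=T, D=F} (C, B) contributes 4 new; branch {C=F, D=F} (A, B) contributes 2 new; branch {A=T, B=F, D=F} (C) contributes 0 new; branch {A=T, D=F} (C, B) contributes 0 new. Total: 6.

6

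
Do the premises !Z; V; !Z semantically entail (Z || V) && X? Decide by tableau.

No

Initial set: {!Z; V; !Z; !((Z || V) && X)}.
!((Z || V) && X): β-rule — branch into !(Z || V)  //  !X.
  branch 1 (add !(Z || V)):
    !(Z || V): α-rule — add !Z, !V.
    × closes — contains both V and !V.
  branch 2 (add !X):
    ○ open, literals {V=T, X=F, Z=F}.
1 branch closed, 1 open.
An open branch gives a countermodel: V=T, X=F, Z=F (unmentioned atoms arbitrary); the premises hold there but the conclusion fails.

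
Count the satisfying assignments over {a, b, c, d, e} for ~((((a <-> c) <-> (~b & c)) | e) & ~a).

22

Initial set: {~((((a <-> c) <-> (~b & c)) | e) & ~a)}.
~((((a <-> c) <-> (~b & c)) | e) & ~a): β-rule — branch into ~(((a <-> c) <-> (~b & c)) | e)  //  ~~a.
  branch 1 (add ~(((a <-> c) <-> (~b & c)) | e)):
    ~(((a <-> c) <-> (~b & c)) | e): α-rule — add ~((a <-> c) <-> (~b & c)), ~e.
    ~((a <-> c) <-> (~b & c)): β-rule — branch into (a <-> c), ~(~b & c)  //  ~(a <-> c), (~b & c).
      branch 1.1 (add (a <-> c), ~(~b & c)):
        (a <-> c): β-rule — branch into a, c  //  ~a, ~c.
          branch 1.1.1 (add a, c):
            ~(~b & c): β-rule — branch into ~~b  //  ~c.
              branch 1.1.1.1 (add ~~b):
                ○ open, literals {a=1, b=1, c=1, e=0}.
              branch 1.1.1.2 (add ~c):
                × closes — contains both c and ~c.
          branch 1.1.2 (add ~a, ~c):
            ~(~b & c): β-rule — branch into ~~b  //  ~c.
              branch 1.1.2.1 (add ~~b):
                ○ open, literals {a=0, b=1, c=0, e=0}.
              branch 1.1.2.2 (add ~c):
                ○ open, literals {a=0, c=0, e=0}.
      branch 1.2 (add ~(a <-> c), (~b & c)):
        (~b & c): α-rule — add ~b, c.
        ~(a <-> c): β-rule — branch into a, ~c  //  ~a, c.
          branch 1.2.1 (add a, ~c):
            × closes — contains both c and ~c.
          branch 1.2.2 (add ~a, c):
            ○ open, literals {a=0, b=0, c=1, e=0}.
  branch 2 (add ~~a):
    ○ open, literals {a=1}.
2 branches closed, 5 open.
Each open branch fixes some atoms; the unmentioned ones are free. Counting distinct full assignments: branch {a=1, b=1, c=1, e=0} (d) contributes 2 new; branch {a=0, b=1, c=0, e=0} (d) contributes 2 new; branch {a=0, c=0, e=0} (b, d) contributes 2 new; branch {a=0, b=0, c=1, e=0} (d) contributes 2 new; branch {a=1} (b, c, d, e) contributes 14 new. Total: 22.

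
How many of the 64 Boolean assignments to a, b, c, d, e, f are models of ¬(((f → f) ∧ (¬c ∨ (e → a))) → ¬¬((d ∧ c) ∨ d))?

28

Initial set: {¬(((f → f) ∧ (¬c ∨ (e → a))) → ¬¬((d ∧ c) ∨ d))}.
¬(((f → f) ∧ (¬c ∨ (e → a))) → ¬¬((d ∧ c) ∨ d)): α-rule — add ((f → f) ∧ (¬c ∨ (e → a))), ¬¬¬((d ∧ c) ∨ d).
((f → f) ∧ (¬c ∨ (e → a))): α-rule — add (f → f), (¬c ∨ (e → a)).
¬¬¬((d ∧ c) ∨ d): drop double negation, giving ¬((d ∧ c) ∨ d).
¬((d ∧ c) ∨ d): α-rule — add ¬(d ∧ c), ¬d.
(f → f): β-rule — branch into ¬f  //  f.
  branch 1 (add ¬f):
    (¬c ∨ (e → a)): β-rule — branch into ¬c  //  (e → a).
      branch 1.1 (add ¬c):
        ¬(d ∧ c): β-rule — branch into ¬d  //  ¬c.
          branch 1.1.1 (add ¬d):
            ○ open, literals {c=F, d=F, f=F}.
          branch 1.1.2 (add ¬c):
            ○ open, literals {c=F, d=F, f=F}.
      branch 1.2 (add (e → a)):
        ¬(d ∧ c): β-rule — branch into ¬d  //  ¬c.
          branch 1.2.1 (add ¬d):
            (e → a): β-rule — branch into ¬e  //  a.
              branch 1.2.1.1 (add ¬e):
                ○ open, literals {d=F, e=F, f=F}.
              branch 1.2.1.2 (add a):
                ○ open, literals {a=T, d=F, f=F}.
          branch 1.2.2 (add ¬c):
            (e → a): β-rule — branch into ¬e  //  a.
              branch 1.2.2.1 (add ¬e):
                ○ open, literals {c=F, d=F, e=F, f=F}.
              branch 1.2.2.2 (add a):
                ○ open, literals {a=T, c=F, d=F, f=F}.
  branch 2 (add f):
    (¬c ∨ (e → a)): β-rule — branch into ¬c  //  (e → a).
      branch 2.1 (add ¬c):
        ¬(d ∧ c): β-rule — branch into ¬d  //  ¬c.
          branch 2.1.1 (add ¬d):
            ○ open, literals {c=F, d=F, f=T}.
          branch 2.1.2 (add ¬c):
            ○ open, literals {c=F, d=F, f=T}.
      branch 2.2 (add (e → a)):
        ¬(d ∧ c): β-rule — branch into ¬d  //  ¬c.
          branch 2.2.1 (add ¬d):
            (e → a): β-rule — branch into ¬e  //  a.
              branch 2.2.1.1 (add ¬e):
                ○ open, literals {d=F, e=F, f=T}.
              branch 2.2.1.2 (add a):
                ○ open, literals {a=T, d=F, f=T}.
          branch 2.2.2 (add ¬c):
            (e → a): β-rule — branch into ¬e  //  a.
              branch 2.2.2.1 (add ¬e):
                ○ open, literals {c=F, d=F, e=F, f=T}.
              branch 2.2.2.2 (add a):
                ○ open, literals {a=T, c=F, d=F, f=T}.
0 branches closed, 12 open.
Each open branch fixes some atoms; the unmentioned ones are free. Counting distinct full assignments: branch {c=F, d=F, f=F} (a, b, e) contributes 8 new; branch {c=F, d=F, f=F} (a, b, e) contributes 0 new; branch {d=F, e=F, f=F} (a, b, c) contributes 4 new; branch {a=T, d=F, f=F} (b, c, e) contributes 2 new; branch {c=F, d=F, e=F, f=F} (a, b) contributes 0 new; branch {a=T, c=F, d=F, f=F} (b, e) contributes 0 new; branch {c=F, d=F, f=T} (a, b, e) contributes 8 new; branch {c=F, d=F, f=T} (a, b, e) contributes 0 new; branch {d=F, e=F, f=T} (a, b, c) contributes 4 new; branch {a=T, d=F, f=T} (b, c, e) contributes 2 new; branch {c=F, d=F, e=F, f=T} (a, b) contributes 0 new; branch {a=T, c=F, d=F, f=T} (b, e) contributes 0 new. Total: 28.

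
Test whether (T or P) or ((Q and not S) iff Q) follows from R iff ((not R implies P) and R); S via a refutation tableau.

No

Initial set: {T (R iff ((not R implies P) and R)); T S; F ((T or P) or ((Q and not S) iff Q))}.
F ((T or P) or ((Q and not S) iff Q)): α-rule — add F (T or P), F ((Q and not S) iff Q).
F (T or P): α-rule — add F T, F P.
T (R iff ((not R implies P) and R)): β-rule — branch into T R, T ((not R implies P) and R)  //  F R, F ((not R implies P) and R).
  branch 1 (add T R, T ((not R implies P) and R)):
    T ((not R implies P) and R): α-rule — add T (not R implies P), T R.
    F ((Q and not S) iff Q): β-rule — branch into T (Q and not S), F Q  //  F (Q and not S), T Q.
      branch 1.1 (add T (Q and not S), F Q):
        T (Q and not S): α-rule — add T Q, T not S.
        × closes — contains both Q and not Q.
      branch 1.2 (add F (Q and not S), T Q):
        T (not R implies P): β-rule — branch into F not R  //  T P.
          branch 1.2.1 (add F not R):
            F (Q and not S): β-rule — branch into F Q  //  F not S.
              branch 1.2.1.1 (add F Q):
                × closes — contains both Q and not Q.
              branch 1.2.1.2 (add F not S):
                ○ open, literals {P=F, Q=T, R=T, S=T, T=F}.
          branch 1.2.2 (add T P):
            × closes — contains both P and not P.
  branch 2 (add F R, F ((not R implies P) and R)):
    F ((Q and not S) iff Q): β-rule — branch into T (Q and not S), F Q  //  F (Q and not S), T Q.
      branch 2.1 (add T (Q and not S), F Q):
        T (Q and not S): α-rule — add T Q, T not S.
        × closes — contains both Q and not Q.
      branch 2.2 (add F (Q and not S), T Q):
        F ((not R implies P) and R): β-rule — branch into F (not R implies P)  //  F R.
          branch 2.2.1 (add F (not R implies P)):
            F (not R implies P): α-rule — add T not R, F P.
            F (Q and not S): β-rule — branch into F Q  //  F not S.
              branch 2.2.1.1 (add F Q):
                × closes — contains both Q and not Q.
              branch 2.2.1.2 (add F not S):
                ○ open, literals {P=F, Q=T, R=F, S=T, T=F}.
          branch 2.2.2 (add F R):
            F (Q and not S): β-rule — branch into F Q  //  F not S.
              branch 2.2.2.1 (add F Q):
                × closes — contains both Q and not Q.
              branch 2.2.2.2 (add F not S):
                ○ open, literals {P=F, Q=T, R=F, S=T, T=F}.
6 branches closed, 3 open.
An open branch gives a countermodel: P=F, Q=T, R=T, S=T, T=F (unmentioned atoms arbitrary); the premises hold there but the conclusion fails.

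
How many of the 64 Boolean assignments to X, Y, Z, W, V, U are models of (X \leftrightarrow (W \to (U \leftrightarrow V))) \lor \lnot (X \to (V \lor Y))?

34

Initial set: {T ((X \leftrightarrow (W \to (U \leftrightarrow V))) \lor \lnot (X \to (V \lor Y)))}.
T ((X \leftrightarrow (W \to (U \leftrightarrow V))) \lor \lnot (X \to (V \lor Y))): β-rule — branch into T (X \leftrightarrow (W \to (U \leftrightarrow V)))  //  T \lnot (X \to (V \lor Y)).
  branch 1 (add T (X \leftrightarrow (W \to (U \leftrightarrow V)))):
    T (X \leftrightarrow (W \to (U \leftrightarrow V))): β-rule — branch into T X, T (W \to (U \leftrightarrow V))  //  F X, F (W \to (U \leftrightarrow V)).
      branch 1.1 (add T X, T (W \to (U \leftrightarrow V))):
        T (W \to (U \leftrightarrow V)): β-rule — branch into F W  //  T (U \leftrightarrow V).
          branch 1.1.1 (add F W):
            ○ open, literals {W=F, X=T}.
          branch 1.1.2 (add T (U \leftrightarrow V)):
            T (U \leftrightarrow V): β-rule — branch into T U, T V  //  F U, F V.
              branch 1.1.2.1 (add T U, T V):
                ○ open, literals {U=T, V=T, X=T}.
              branch 1.1.2.2 (add F U, F V):
                ○ open, literals {U=F, V=F, X=T}.
      branch 1.2 (add F X, F (W \to (U \leftrightarrow V))):
        F (W \to (U \leftrightarrow V)): α-rule — add T W, F (U \leftrightarrow V).
        F (U \leftrightarrow V): β-rule — branch into T U, F V  //  F U, T V.
          branch 1.2.1 (add T U, F V):
            ○ open, literals {U=T, V=F, W=T, X=F}.
          branch 1.2.2 (add F U, T V):
            ○ open, literals {U=F, V=T, W=T, X=F}.
  branch 2 (add T \lnot (X \to (V \lor Y))):
    T \lnot (X \to (V \lor Y)): α-rule — add T X, F (V \lor Y).
    F (V \lor Y): α-rule — add F V, F Y.
    ○ open, literals {V=F, X=T, Y=F}.
0 branches closed, 6 open.
Each open branch fixes some atoms; the unmentioned ones are free. Counting distinct full assignments: branch {W=F, X=T} (Y, Z, V, U) contributes 16 new; branch {U=T, V=T, X=T} (Y, Z, W) contributes 4 new; branch {U=F, V=F, X=T} (Y, Z, W) contributes 4 new; branch {U=T, V=F, W=T, X=F} (Y, Z) contributes 4 new; branch {U=F, V=T, W=T, X=F} (Y, Z) contributes 4 new; branch {V=F, X=T, Y=F} (Z, W, U) contributes 2 new. Total: 34.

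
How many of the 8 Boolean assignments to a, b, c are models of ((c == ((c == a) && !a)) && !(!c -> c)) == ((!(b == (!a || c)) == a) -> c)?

2

Initial set: {(((c == ((c == a) && !a)) && !(!c -> c)) == ((!(b == (!a || c)) == a) -> c))}.
(((c == ((c == a) && !a)) && !(!c -> c)) == ((!(b == (!a || c)) == a) -> c)): β-rule — branch into ((c == ((c == a) && !a)) && !(!c -> c)), ((!(b == (!a || c)) == a) -> c)  //  !((c == ((c == a) && !a)) && !(!c -> c)), !((!(b == (!a || c)) == a) -> c).
  branch 1 (add ((c == ((c == a) && !a)) && !(!c -> c)), ((!(b == (!a || c)) == a) -> c)):
    ((c == ((c == a) && !a)) && !(!c -> c)): α-rule — add (c == ((c == a) && !a)), !(!c -> c).
    !(!c -> c): α-rule — add !c, !c.
    ((!(b == (!a || c)) == a) -> c): β-rule — branch into !(!(b == (!a || c)) == a)  //  c.
      branch 1.1 (add !(!(b == (!a || c)) == a)):
        (c == ((c == a) && !a)): β-rule — branch into c, ((c == a) && !a)  //  !c, !((c == a) && !a).
          branch 1.1.1 (add c, ((c == a) && !a)):
            × closes — contains both c and !c.
          branch 1.1.2 (add !c, !((c == a) && !a)):
            !(!(b == (!a || c)) == a): β-rule — branch into !(b == (!a || c)), !a  //  !!(b == (!a || c)), a.
              branch 1.1.2.1 (add !(b == (!a || c)), !a):
                !((c == a) && !a): β-rule — branch into !(c == a)  //  !!a.
                  branch 1.1.2.1.1 (add !(c == a)):
                    !(b == (!a || c)): β-rule — branch into b, !(!a || c)  //  !b, (!a || c).
                      branch 1.1.2.1.1.1 (add b, !(!a || c)):
                        !(!a || c): α-rule — add !!a, !c.
                        × closes — contains both a and !a.
                      branch 1.1.2.1.1.2 (add !b, (!a || c)):
                        !(c == a): β-rule — branch into c, !a  //  !c, a.
                          branch 1.1.2.1.1.2.1 (add c, !a):
                            × closes — contains both c and !c.
                          branch 1.1.2.1.1.2.2 (add !c, a):
                            × closes — contains both a and !a.
                  branch 1.1.2.1.2 (add !!a):
                    × closes — contains both a and !a.
              branch 1.1.2.2 (add !!(b == (!a || c)), a):
                !((c == a) && !a): β-rule — branch into !(c == a)  //  !!a.
                  branch 1.1.2.2.1 (add !(c == a)):
                    !!(b == (!a || c)): β-rule — branch into b, (!a || c)  //  !b, !(!a || c).
                      branch 1.1.2.2.1.1 (add b, (!a || c)):
                        !(c == a): β-rule — branch into c, !a  //  !c, a.
                          branch 1.1.2.2.1.1.1 (add c, !a):
                            × closes — contains both c and !c.
                          branch 1.1.2.2.1.1.2 (add !c, a):
                            (!a || c): β-rule — branch into !a  //  c.
                              branch 1.1.2.2.1.1.2.1 (add !a):
                                × closes — contains both a and !a.
                              branch 1.1.2.2.1.1.2.2 (add c):
                                × closes — contains both c and !c.
                      branch 1.1.2.2.1.2 (add !b, !(!a || c)):
                        !(!a || c): α-rule — add !!a, !c.
                        !(c == a): β-rule — branch into c, !a  //  !c, a.
                          branch 1.1.2.2.1.2.1 (add c, !a):
                            × closes — contains both c and !c.
                          branch 1.1.2.2.1.2.2 (add !c, a):
                            ○ open, literals {a=T, b=F, c=F}.
                  branch 1.1.2.2.2 (add !!a):
                    !!(b == (!a || c)): β-rule — branch into b, (!a || c)  //  !b, !(!a || c).
                      branch 1.1.2.2.2.1 (add b, (!a || c)):
                        (!a || c): β-rule — branch into !a  //  c.
                          branch 1.1.2.2.2.1.1 (add !a):
                            × closes — contains both a and !a.
                          branch 1.1.2.2.2.1.2 (add c):
                            × closes — contains both c and !c.
                      branch 1.1.2.2.2.2 (add !b, !(!a || c)):
                        !(!a || c): α-rule — add !!a, !c.
                        ○ open, literals {a=T, b=F, c=F}.
      branch 1.2 (add c):
        × closes — contains both c and !c.
  branch 2 (add !((c == ((c == a) && !a)) && !(!c -> c)), !((!(b == (!a || c)) == a) -> c)):
    !((!(b == (!a || c)) == a) -> c): α-rule — add (!(b == (!a || c)) == a), !c.
    !((c == ((c == a) && !a)) && !(!c -> c)): β-rule — branch into !(c == ((c == a) && !a))  //  !!(!c -> c).
      branch 2.1 (add !(c == ((c == a) && !a))):
        (!(b == (!a || c)) == a): β-rule — branch into !(b == (!a || c)), a  //  !!(b == (!a || c)), !a.
          branch 2.1.1 (add !(b == (!a || c)), a):
            !(c == ((c == a) && !a)): β-rule — branch into c, !((c == a) && !a)  //  !c, ((c == a) && !a).
              branch 2.1.1.1 (add c, !((c == a) && !a)):
                × closes — contains both c and !c.
              branch 2.1.1.2 (add !c, ((c == a) && !a)):
                ((c == a) && !a): α-rule — add (c == a), !a.
                × closes — contains both a and !a.
          branch 2.1.2 (add !!(b == (!a || c)), !a):
            !(c == ((c == a) && !a)): β-rule — branch into c, !((c == a) && !a)  //  !c, ((c == a) && !a).
              branch 2.1.2.1 (add c, !((c == a) && !a)):
                × closes — contains both c and !c.
              branch 2.1.2.2 (add !c, ((c == a) && !a)):
                ((c == a) && !a): α-rule — add (c == a), !a.
                !!(b == (!a || c)): β-rule — branch into b, (!a || c)  //  !b, !(!a || c).
                  branch 2.1.2.2.1 (add b, (!a || c)):
                    (c == a): β-rule — branch into c, a  //  !c, !a.
                      branch 2.1.2.2.1.1 (add c, a):
                        × closes — contains both c and !c.
                      branch 2.1.2.2.1.2 (add !c, !a):
                        (!a || c): β-rule — branch into !a  //  c.
                          branch 2.1.2.2.1.2.1 (add !a):
                            ○ open, literals {a=F, b=T, c=F}.
                          branch 2.1.2.2.1.2.2 (add c):
                            × closes — contains both c and !c.
                  branch 2.1.2.2.2 (add !b, !(!a || c)):
                    !(!a || c): α-rule — add !!a, !c.
                    × closes — contains both a and !a.
      branch 2.2 (add !!(!c -> c)):
        (!(b == (!a || c)) == a): β-rule — branch into !(b == (!a || c)), a  //  !!(b == (!a || c)), !a.
          branch 2.2.1 (add !(b == (!a || c)), a):
            !!(!c -> c): β-rule — branch into !!c  //  c.
              branch 2.2.1.1 (add !!c):
                × closes — contains both c and !c.
              branch 2.2.1.2 (add c):
                × closes — contains both c and !c.
          branch 2.2.2 (add !!(b == (!a || c)), !a):
            !!(!c -> c): β-rule — branch into !!c  //  c.
              branch 2.2.2.1 (add !!c):
                × closes — contains both c and !c.
              branch 2.2.2.2 (add c):
                × closes — contains both c and !c.
22 branches closed, 3 open.
Each open branch fixes some atoms; the unmentioned ones are free. Counting distinct full assignments: branch {a=T, b=F, c=F} (none free) contributes 1 new; branch {a=T, b=F, c=F} (none free) contributes 0 new; branch {a=F, b=T, c=F} (none free) contributes 1 new. Total: 2.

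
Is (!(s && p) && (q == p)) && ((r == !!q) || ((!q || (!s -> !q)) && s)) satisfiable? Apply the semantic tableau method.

Satisfiable

Initial set: {T ((!(s && p) && (q == p)) && ((r == !!q) || ((!q || (!s -> !q)) && s)))}.
T ((!(s && p) && (q == p)) && ((r == !!q) || ((!q || (!s -> !q)) && s))): α-rule — add T (!(s && p) && (q == p)), T ((r == !!q) || ((!q || (!s -> !q)) && s)).
T (!(s && p) && (q == p)): α-rule — add T !(s && p), T (q == p).
T ((r == !!q) || ((!q || (!s -> !q)) && s)): β-rule — branch into T (r == !!q)  //  T ((!q || (!s -> !q)) && s).
  branch 1 (add T (r == !!q)):
    T !(s && p): β-rule — branch into F s  //  F p.
      branch 1.1 (add F s):
        T (q == p): β-rule — branch into T q, T p  //  F q, F p.
          branch 1.1.1 (add T q, T p):
            T (r == !!q): β-rule — branch into T r, T !!q  //  F r, F !!q.
              branch 1.1.1.1 (add T r, T !!q):
                T !!q: drop double negation, giving T q.
                ○ open, literals {p=1, q=1, r=1, s=0}.
              branch 1.1.1.2 (add F r, F !!q):
                F !!q: drop double negation, giving F q.
                × closes — contains both q and !q.
          branch 1.1.2 (add F q, F p):
            T (r == !!q): β-rule — branch into T r, T !!q  //  F r, F !!q.
              branch 1.1.2.1 (add T r, T !!q):
                T !!q: drop double negation, giving T q.
                × closes — contains both q and !q.
              branch 1.1.2.2 (add F r, F !!q):
                F !!q: drop double negation, giving F q.
                ○ open, literals {p=0, q=0, r=0, s=0}.
      branch 1.2 (add F p):
        T (q == p): β-rule — branch into T q, T p  //  F q, F p.
          branch 1.2.1 (add T q, T p):
            × closes — contains both p and !p.
          branch 1.2.2 (add F q, F p):
            T (r == !!q): β-rule — branch into T r, T !!q  //  F r, F !!q.
              branch 1.2.2.1 (add T r, T !!q):
                T !!q: drop double negation, giving T q.
                × closes — contains both q and !q.
              branch 1.2.2.2 (add F r, F !!q):
                F !!q: drop double negation, giving F q.
                ○ open, literals {p=0, q=0, r=0}.
  branch 2 (add T ((!q || (!s -> !q)) && s)):
    T ((!q || (!s -> !q)) && s): α-rule — add T (!q || (!s -> !q)), T s.
    T !(s && p): β-rule — branch into F s  //  F p.
      branch 2.1 (add F s):
        × closes — contains both s and !s.
      branch 2.2 (add F p):
        T (q == p): β-rule — branch into T q, T p  //  F q, F p.
          branch 2.2.1 (add T q, T p):
            × closes — contains both p and !p.
          branch 2.2.2 (add F q, F p):
            T (!q || (!s -> !q)): β-rule — branch into T !q  //  T (!s -> !q).
              branch 2.2.2.1 (add T !q):
                ○ open, literals {p=0, q=0, s=1}.
              branch 2.2.2.2 (add T (!s -> !q)):
                T (!s -> !q): β-rule — branch into F !s  //  T !q.
                  branch 2.2.2.2.1 (add F !s):
                    ○ open, literals {p=0, q=0, s=1}.
                  branch 2.2.2.2.2 (add T !q):
                    ○ open, literals {p=0, q=0, s=1}.
6 branches closed, 6 open.
An open branch gives a satisfying assignment: p=1, q=1, r=1, s=0.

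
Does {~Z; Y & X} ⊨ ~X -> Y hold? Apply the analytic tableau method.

Yes

Initial set: {~Z; (Y & X); ~(~X -> Y)}.
(Y & X): α-rule — add Y, X.
~(~X -> Y): α-rule — add ~X, ~Y.
× closes — contains both X and ~X.
All 1 branch closes.
Every branch closed, so the premises entail the conclusion.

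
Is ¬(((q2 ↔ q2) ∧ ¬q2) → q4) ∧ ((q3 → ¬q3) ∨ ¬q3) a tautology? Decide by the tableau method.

Assume the negation and expand:
Initial set: {¬(¬(((q2 ↔ q2) ∧ ¬q2) → q4) ∧ ((q3 → ¬q3) ∨ ¬q3))}.
¬(¬(((q2 ↔ q2) ∧ ¬q2) → q4) ∧ ((q3 → ¬q3) ∨ ¬q3)): β-rule — branch into ¬¬(((q2 ↔ q2) ∧ ¬q2) → q4)  //  ¬((q3 → ¬q3) ∨ ¬q3).
  branch 1 (add ¬¬(((q2 ↔ q2) ∧ ¬q2) → q4)):
    ¬¬(((q2 ↔ q2) ∧ ¬q2) → q4): β-rule — branch into ¬((q2 ↔ q2) ∧ ¬q2)  //  q4.
      branch 1.1 (add ¬((q2 ↔ q2) ∧ ¬q2)):
        ¬((q2 ↔ q2) ∧ ¬q2): β-rule — branch into ¬(q2 ↔ q2)  //  ¬¬q2.
          branch 1.1.1 (add ¬(q2 ↔ q2)):
            ¬(q2 ↔ q2): β-rule — branch into q2, ¬q2  //  ¬q2, q2.
              branch 1.1.1.1 (add q2, ¬q2):
                × closes — contains both q2 and ¬q2.
              branch 1.1.1.2 (add ¬q2, q2):
                × closes — contains both q2 and ¬q2.
          branch 1.1.2 (add ¬¬q2):
            ○ open, literals {q2=true}.
      branch 1.2 (add q4):
        ○ open, literals {q4=true}.
  branch 2 (add ¬((q3 → ¬q3) ∨ ¬q3)):
    ¬((q3 → ¬q3) ∨ ¬q3): α-rule — add ¬(q3 → ¬q3), ¬¬q3.
    ¬(q3 → ¬q3): α-rule — add q3, ¬¬q3.
    ○ open, literals {q3=true}.
2 branches closed, 3 open.
An open branch gives a countermodel: q2=true (unmentioned atoms arbitrary); under it the original formula is false.

Not valid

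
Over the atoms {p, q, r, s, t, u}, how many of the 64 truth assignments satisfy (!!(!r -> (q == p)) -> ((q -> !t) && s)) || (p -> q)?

Initial set: {T ((!!(!r -> (q == p)) -> ((q -> !t) && s)) || (p -> q))}.
T ((!!(!r -> (q == p)) -> ((q -> !t) && s)) || (p -> q)): β-rule — branch into T (!!(!r -> (q == p)) -> ((q -> !t) && s))  //  T (p -> q).
  branch 1 (add T (!!(!r -> (q == p)) -> ((q -> !t) && s))):
    T (!!(!r -> (q == p)) -> ((q -> !t) && s)): β-rule — branch into F !!(!r -> (q == p))  //  T ((q -> !t) && s).
      branch 1.1 (add F !!(!r -> (q == p))):
        F !!(!r -> (q == p)): drop double negation, giving F (!r -> (q == p)).
        F (!r -> (q == p)): α-rule — add T !r, F (q == p).
        F (q == p): β-rule — branch into T q, F p  //  F q, T p.
          branch 1.1.1 (add T q, F p):
            ○ open, literals {p=false, q=true, r=false}.
          branch 1.1.2 (add F q, T p):
            ○ open, literals {p=true, q=false, r=false}.
      branch 1.2 (add T ((q -> !t) && s)):
        T ((q -> !t) && s): α-rule — add T (q -> !t), T s.
        T (q -> !t): β-rule — branch into F q  //  T !t.
          branch 1.2.1 (add F q):
            ○ open, literals {q=false, s=true}.
          branch 1.2.2 (add T !t):
            ○ open, literals {s=true, t=false}.
  branch 2 (add T (p -> q)):
    T (p -> q): β-rule — branch into F p  //  T q.
      branch 2.1 (add F p):
        ○ open, literals {p=false}.
      branch 2.2 (add T q):
        ○ open, literals {q=true}.
0 branches closed, 6 open.
Each open branch fixes some atoms; the unmentioned ones are free. Counting distinct full assignments: branch {p=false, q=true, r=false} (s, t, u) contributes 8 new; branch {p=true, q=false, r=false} (s, t, u) contributes 8 new; branch {q=false, s=true} (p, r, t, u) contributes 12 new; branch {s=true, t=false} (p, q, r, u) contributes 6 new; branch {p=false} (q, r, s, t, u) contributes 14 new; branch {q=true} (p, r, s, t, u) contributes 12 new. Total: 60.

60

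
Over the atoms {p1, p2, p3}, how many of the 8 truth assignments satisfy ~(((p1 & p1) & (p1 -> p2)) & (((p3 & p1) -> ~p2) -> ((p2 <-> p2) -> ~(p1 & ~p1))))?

6

Initial set: {~(((p1 & p1) & (p1 -> p2)) & (((p3 & p1) -> ~p2) -> ((p2 <-> p2) -> ~(p1 & ~p1))))}.
~(((p1 & p1) & (p1 -> p2)) & (((p3 & p1) -> ~p2) -> ((p2 <-> p2) -> ~(p1 & ~p1)))): β-rule — branch into ~((p1 & p1) & (p1 -> p2))  //  ~(((p3 & p1) -> ~p2) -> ((p2 <-> p2) -> ~(p1 & ~p1))).
  branch 1 (add ~((p1 & p1) & (p1 -> p2))):
    ~((p1 & p1) & (p1 -> p2)): β-rule — branch into ~(p1 & p1)  //  ~(p1 -> p2).
      branch 1.1 (add ~(p1 & p1)):
        ~(p1 & p1): β-rule — branch into ~p1  //  ~p1.
          branch 1.1.1 (add ~p1):
            ○ open, literals {p1=F}.
          branch 1.1.2 (add ~p1):
            ○ open, literals {p1=F}.
      branch 1.2 (add ~(p1 -> p2)):
        ~(p1 -> p2): α-rule — add p1, ~p2.
        ○ open, literals {p1=T, p2=F}.
  branch 2 (add ~(((p3 & p1) -> ~p2) -> ((p2 <-> p2) -> ~(p1 & ~p1)))):
    ~(((p3 & p1) -> ~p2) -> ((p2 <-> p2) -> ~(p1 & ~p1))): α-rule — add ((p3 & p1) -> ~p2), ~((p2 <-> p2) -> ~(p1 & ~p1)).
    ~((p2 <-> p2) -> ~(p1 & ~p1)): α-rule — add (p2 <-> p2), ~~(p1 & ~p1).
    ~~(p1 & ~p1): α-rule — add p1, ~p1.
    × closes — contains both p1 and ~p1.
1 branch closed, 3 open.
Each open branch fixes some atoms; the unmentioned ones are free. Counting distinct full assignments: branch {p1=F} (p2, p3) contributes 4 new; branch {p1=F} (p2, p3) contributes 0 new; branch {p1=T, p2=F} (p3) contributes 2 new. Total: 6.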